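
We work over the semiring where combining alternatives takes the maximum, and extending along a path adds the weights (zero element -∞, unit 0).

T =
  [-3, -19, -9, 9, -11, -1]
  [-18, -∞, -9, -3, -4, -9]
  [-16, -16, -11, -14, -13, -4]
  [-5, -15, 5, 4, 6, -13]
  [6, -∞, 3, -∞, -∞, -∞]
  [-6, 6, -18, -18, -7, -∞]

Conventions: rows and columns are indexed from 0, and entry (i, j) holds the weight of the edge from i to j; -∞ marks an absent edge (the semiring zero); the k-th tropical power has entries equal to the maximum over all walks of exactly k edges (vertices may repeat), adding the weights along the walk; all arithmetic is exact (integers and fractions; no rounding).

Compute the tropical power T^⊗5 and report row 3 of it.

T^⊗2:
  [4, 5, 14, 13, 15, -4]
  [2, -3, 2, 1, 3, -13]
  [-7, 2, -9, -7, -8, -15]
  [12, -7, 9, 8, 10, 1]
  [3, -13, -3, 15, -5, 5]
  [-1, -25, -3, 3, 2, -3]
T^⊗3:
  [21, 2, 18, 17, 19, 10]
  [9, -7, 6, 11, 7, 1]
  [-2, -9, -2, 2, -1, -7]
  [16, 7, 13, 21, 14, 11]
  [10, 11, 20, 19, 21, 2]
  [8, 3, 8, 8, 9, -2]
T^⊗4:
  [25, 16, 22, 30, 23, 20]
  [13, 7, 16, 18, 17, 8]
  [5, -1, 7, 7, 8, -3]
  [20, 17, 26, 25, 27, 15]
  [27, 8, 24, 23, 25, 16]
  [15, 4, 13, 17, 14, 7]
T^⊗5:
  [29, 26, 35, 34, 36, 24]
  [23, 14, 23, 22, 24, 12]
  [14, 3, 12, 14, 13, 4]
  [33, 21, 30, 29, 31, 22]
  [31, 22, 28, 36, 29, 26]
  [20, 13, 22, 24, 23, 14]
Answer: row 3 of T^⊗5 = [33, 21, 30, 29, 31, 22]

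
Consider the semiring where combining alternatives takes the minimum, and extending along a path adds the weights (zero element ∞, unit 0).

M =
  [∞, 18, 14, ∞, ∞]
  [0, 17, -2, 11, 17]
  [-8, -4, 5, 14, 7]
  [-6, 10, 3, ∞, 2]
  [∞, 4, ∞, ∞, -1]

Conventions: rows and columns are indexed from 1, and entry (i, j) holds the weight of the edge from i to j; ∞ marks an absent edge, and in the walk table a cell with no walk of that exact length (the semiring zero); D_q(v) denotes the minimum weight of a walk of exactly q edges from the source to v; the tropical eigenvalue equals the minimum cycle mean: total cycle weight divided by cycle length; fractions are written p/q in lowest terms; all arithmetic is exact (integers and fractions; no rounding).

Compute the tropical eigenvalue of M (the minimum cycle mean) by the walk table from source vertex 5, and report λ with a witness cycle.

q=0: [∞, ∞, ∞, ∞, 0]
q=1: [∞, 4, ∞, ∞, -1]
q=2: [4, 3, 2, 15, -2]
q=3: [-6, -2, 1, 14, -3]
q=4: [-7, -3, -4, 9, -4]
q=5: [-12, -8, -5, 8, -5]
Optimal cycle mean attained by: cycle 2->3->2, total (-2) + (-4), length 2.
Answer: λ = -3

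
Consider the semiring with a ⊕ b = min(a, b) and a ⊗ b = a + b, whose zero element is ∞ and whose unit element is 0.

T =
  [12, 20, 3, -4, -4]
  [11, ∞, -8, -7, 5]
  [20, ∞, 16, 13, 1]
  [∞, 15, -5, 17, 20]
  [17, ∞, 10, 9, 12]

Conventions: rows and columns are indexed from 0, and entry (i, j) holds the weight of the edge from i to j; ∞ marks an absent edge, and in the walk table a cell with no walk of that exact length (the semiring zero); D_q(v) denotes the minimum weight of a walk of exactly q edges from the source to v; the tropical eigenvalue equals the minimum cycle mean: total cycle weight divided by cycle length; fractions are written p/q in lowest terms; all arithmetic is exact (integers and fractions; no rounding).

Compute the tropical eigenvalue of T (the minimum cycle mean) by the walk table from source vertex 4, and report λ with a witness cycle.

q=0: [∞, ∞, ∞, ∞, 0]
q=1: [17, ∞, 10, 9, 12]
q=2: [29, 24, 4, 13, 11]
q=3: [24, 28, 8, 17, 5]
q=4: [22, 32, 12, 14, 9]
q=5: [26, 29, 9, 18, 13]
Optimal cycle mean attained by: cycle 2->4->3->2, total 1 + 9 + (-5), length 3.
Answer: λ = 5/3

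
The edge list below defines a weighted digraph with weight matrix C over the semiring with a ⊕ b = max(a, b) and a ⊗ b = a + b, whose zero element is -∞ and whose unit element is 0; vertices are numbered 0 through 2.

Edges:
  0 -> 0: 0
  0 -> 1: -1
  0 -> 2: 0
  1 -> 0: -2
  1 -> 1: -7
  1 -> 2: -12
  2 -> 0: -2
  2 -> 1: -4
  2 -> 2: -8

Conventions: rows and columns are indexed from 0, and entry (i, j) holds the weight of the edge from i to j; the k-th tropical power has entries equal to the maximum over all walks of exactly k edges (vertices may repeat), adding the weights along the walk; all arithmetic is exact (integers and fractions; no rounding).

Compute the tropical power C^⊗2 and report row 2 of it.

C^⊗2:
  [0, -1, 0]
  [-2, -3, -2]
  [-2, -3, -2]
Answer: row 2 of C^⊗2 = [-2, -3, -2]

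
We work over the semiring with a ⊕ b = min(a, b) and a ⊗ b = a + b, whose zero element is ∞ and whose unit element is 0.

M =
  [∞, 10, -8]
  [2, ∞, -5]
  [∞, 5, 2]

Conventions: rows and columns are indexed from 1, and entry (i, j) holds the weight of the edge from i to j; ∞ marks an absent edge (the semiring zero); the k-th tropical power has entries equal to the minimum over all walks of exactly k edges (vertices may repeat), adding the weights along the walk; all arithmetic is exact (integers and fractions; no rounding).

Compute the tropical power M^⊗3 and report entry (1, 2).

M^⊗2:
  [12, -3, -6]
  [∞, 0, -6]
  [7, 7, 0]
M^⊗3:
  [-1, -1, -8]
  [2, -1, -5]
  [9, 5, -1]
Key observation: the optimum is the walk 1->3->3->2, with weight (-8) + 2 + 5 = -1.
Optimal value attained by: walk 1->3->3->2.
Answer: (M^⊗3)[1][2] = -1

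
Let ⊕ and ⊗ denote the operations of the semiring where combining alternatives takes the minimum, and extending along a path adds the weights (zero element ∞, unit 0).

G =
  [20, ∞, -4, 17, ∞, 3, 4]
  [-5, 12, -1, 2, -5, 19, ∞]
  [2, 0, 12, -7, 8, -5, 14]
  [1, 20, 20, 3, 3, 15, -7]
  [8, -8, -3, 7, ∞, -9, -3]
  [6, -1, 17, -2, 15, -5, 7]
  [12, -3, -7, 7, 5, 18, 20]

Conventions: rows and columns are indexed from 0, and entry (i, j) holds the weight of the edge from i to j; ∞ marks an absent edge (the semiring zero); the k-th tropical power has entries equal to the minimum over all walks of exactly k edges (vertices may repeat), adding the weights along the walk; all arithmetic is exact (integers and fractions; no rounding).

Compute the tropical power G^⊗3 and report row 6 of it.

G^⊗2:
  [-2, -4, -3, -11, 4, -9, 10]
  [1, -13, -9, -8, 5, -14, -8]
  [-6, -6, -2, -7, -5, -10, -14]
  [4, -10, -14, 0, -2, -6, -4]
  [-13, -10, -10, -11, -13, -14, -2]
  [-6, -6, -2, -7, -6, -10, -9]
  [-8, -7, -4, -14, -8, -12, 0]
G^⊗3:
  [-10, -10, -6, -11, -9, -14, -18]
  [-18, -15, -15, -16, -18, -19, -15]
  [-11, -17, -21, -12, -11, -15, -14]
  [-15, -14, -11, -21, -15, -19, -7]
  [-15, -21, -17, -17, -15, -22, -18]
  [-11, -14, -16, -12, -11, -15, -14]
  [-13, -16, -12, -14, -12, -17, -21]
Answer: row 6 of G^⊗3 = [-13, -16, -12, -14, -12, -17, -21]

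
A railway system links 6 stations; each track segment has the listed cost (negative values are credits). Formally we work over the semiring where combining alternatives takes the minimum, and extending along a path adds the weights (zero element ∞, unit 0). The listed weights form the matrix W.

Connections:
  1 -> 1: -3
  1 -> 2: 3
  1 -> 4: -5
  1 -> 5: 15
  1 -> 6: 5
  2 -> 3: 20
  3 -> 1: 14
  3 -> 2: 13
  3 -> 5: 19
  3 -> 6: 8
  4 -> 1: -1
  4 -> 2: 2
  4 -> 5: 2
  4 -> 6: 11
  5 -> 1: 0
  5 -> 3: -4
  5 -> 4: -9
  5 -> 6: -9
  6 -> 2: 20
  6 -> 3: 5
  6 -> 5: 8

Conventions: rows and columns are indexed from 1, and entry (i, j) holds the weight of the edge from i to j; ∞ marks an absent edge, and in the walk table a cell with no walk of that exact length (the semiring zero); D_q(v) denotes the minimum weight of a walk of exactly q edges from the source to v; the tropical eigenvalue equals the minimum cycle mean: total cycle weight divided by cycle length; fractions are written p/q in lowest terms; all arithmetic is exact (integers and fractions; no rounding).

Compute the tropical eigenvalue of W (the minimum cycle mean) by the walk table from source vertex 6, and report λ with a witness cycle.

q=0: [∞, ∞, ∞, ∞, ∞, 0]
q=1: [∞, 20, 5, ∞, 8, ∞]
q=2: [8, 18, 4, -1, 24, -1]
q=3: [-2, 1, 4, 3, 1, 10]
q=4: [-5, 1, -3, -8, 5, -8]
q=5: [-9, -6, -3, -10, -6, -4]
q=6: [-12, -8, -10, -15, -8, -15]
Optimal cycle mean attained by: cycle 4->5->4, total 2 + (-9), length 2.
Answer: λ = -7/2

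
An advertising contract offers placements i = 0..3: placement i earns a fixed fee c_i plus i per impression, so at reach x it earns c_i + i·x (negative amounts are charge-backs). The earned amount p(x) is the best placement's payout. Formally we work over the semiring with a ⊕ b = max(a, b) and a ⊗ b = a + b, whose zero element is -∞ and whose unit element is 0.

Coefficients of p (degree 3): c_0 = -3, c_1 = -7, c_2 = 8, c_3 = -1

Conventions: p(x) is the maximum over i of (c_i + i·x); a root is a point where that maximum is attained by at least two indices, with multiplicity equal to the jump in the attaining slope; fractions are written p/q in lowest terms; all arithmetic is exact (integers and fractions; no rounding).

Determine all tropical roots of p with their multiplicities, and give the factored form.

hull edge (i=0, c=-3) to (i=2, c=8): slope 11/2, span 2
hull edge (i=2, c=8) to (i=3, c=-1): slope -9, span 1
Factored form: p(x) = -1 ⊗ (x ⊕ (-11/2)) ⊗ (x ⊕ (-11/2)) ⊗ (x ⊕ 9)
Answer: roots = -11/2 (mult 2), 9 (mult 1)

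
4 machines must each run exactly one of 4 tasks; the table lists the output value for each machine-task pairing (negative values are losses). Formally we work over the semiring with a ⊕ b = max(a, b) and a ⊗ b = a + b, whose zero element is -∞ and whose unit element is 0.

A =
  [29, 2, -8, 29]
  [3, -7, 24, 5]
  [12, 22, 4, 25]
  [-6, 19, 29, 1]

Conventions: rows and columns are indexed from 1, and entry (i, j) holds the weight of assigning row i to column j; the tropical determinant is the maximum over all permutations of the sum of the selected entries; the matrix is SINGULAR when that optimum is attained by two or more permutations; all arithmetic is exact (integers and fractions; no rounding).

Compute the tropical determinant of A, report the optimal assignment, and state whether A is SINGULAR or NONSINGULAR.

σ = (1, 2, 3, 4): 29 + (-7) + 4 + 1 = 27
σ = (1, 2, 4, 3): 29 + (-7) + 25 + 29 = 76
σ = (1, 3, 2, 4): 29 + 24 + 22 + 1 = 76
σ = (1, 3, 4, 2): 29 + 24 + 25 + 19 = 97
σ = (1, 4, 2, 3): 29 + 5 + 22 + 29 = 85
σ = (1, 4, 3, 2): 29 + 5 + 4 + 19 = 57
σ = (2, 1, 3, 4): 2 + 3 + 4 + 1 = 10
σ = (2, 1, 4, 3): 2 + 3 + 25 + 29 = 59
σ = (2, 3, 1, 4): 2 + 24 + 12 + 1 = 39
σ = (2, 3, 4, 1): 2 + 24 + 25 + (-6) = 45
σ = (2, 4, 1, 3): 2 + 5 + 12 + 29 = 48
σ = (2, 4, 3, 1): 2 + 5 + 4 + (-6) = 5
σ = (3, 1, 2, 4): (-8) + 3 + 22 + 1 = 18
σ = (3, 1, 4, 2): (-8) + 3 + 25 + 19 = 39
σ = (3, 2, 1, 4): (-8) + (-7) + 12 + 1 = -2
σ = (3, 2, 4, 1): (-8) + (-7) + 25 + (-6) = 4
σ = (3, 4, 1, 2): (-8) + 5 + 12 + 19 = 28
σ = (3, 4, 2, 1): (-8) + 5 + 22 + (-6) = 13
σ = (4, 1, 2, 3): 29 + 3 + 22 + 29 = 83
σ = (4, 1, 3, 2): 29 + 3 + 4 + 19 = 55
σ = (4, 2, 1, 3): 29 + (-7) + 12 + 29 = 63
σ = (4, 2, 3, 1): 29 + (-7) + 4 + (-6) = 20
σ = (4, 3, 1, 2): 29 + 24 + 12 + 19 = 84
σ = (4, 3, 2, 1): 29 + 24 + 22 + (-6) = 69
Optimal value attained by: σ = (1, 3, 4, 2).
Answer: det⊕(A) = 97; verdict: NONSINGULAR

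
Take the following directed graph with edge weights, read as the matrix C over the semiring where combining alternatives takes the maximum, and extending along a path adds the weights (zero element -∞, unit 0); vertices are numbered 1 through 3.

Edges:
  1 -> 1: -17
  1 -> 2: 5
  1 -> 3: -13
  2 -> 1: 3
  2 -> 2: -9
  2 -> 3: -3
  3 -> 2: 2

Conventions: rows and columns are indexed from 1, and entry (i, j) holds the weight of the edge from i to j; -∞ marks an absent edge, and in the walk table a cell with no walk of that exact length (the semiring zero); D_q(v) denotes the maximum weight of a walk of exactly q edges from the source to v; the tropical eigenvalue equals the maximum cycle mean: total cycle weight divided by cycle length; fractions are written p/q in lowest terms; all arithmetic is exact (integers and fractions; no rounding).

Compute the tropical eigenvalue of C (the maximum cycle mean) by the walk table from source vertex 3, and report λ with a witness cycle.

q=0: [-∞, -∞, 0]
q=1: [-∞, 2, -∞]
q=2: [5, -7, -1]
q=3: [-4, 10, -8]
Optimal cycle mean attained by: cycle 1->2->1, total 5 + 3, length 2.
Answer: λ = 4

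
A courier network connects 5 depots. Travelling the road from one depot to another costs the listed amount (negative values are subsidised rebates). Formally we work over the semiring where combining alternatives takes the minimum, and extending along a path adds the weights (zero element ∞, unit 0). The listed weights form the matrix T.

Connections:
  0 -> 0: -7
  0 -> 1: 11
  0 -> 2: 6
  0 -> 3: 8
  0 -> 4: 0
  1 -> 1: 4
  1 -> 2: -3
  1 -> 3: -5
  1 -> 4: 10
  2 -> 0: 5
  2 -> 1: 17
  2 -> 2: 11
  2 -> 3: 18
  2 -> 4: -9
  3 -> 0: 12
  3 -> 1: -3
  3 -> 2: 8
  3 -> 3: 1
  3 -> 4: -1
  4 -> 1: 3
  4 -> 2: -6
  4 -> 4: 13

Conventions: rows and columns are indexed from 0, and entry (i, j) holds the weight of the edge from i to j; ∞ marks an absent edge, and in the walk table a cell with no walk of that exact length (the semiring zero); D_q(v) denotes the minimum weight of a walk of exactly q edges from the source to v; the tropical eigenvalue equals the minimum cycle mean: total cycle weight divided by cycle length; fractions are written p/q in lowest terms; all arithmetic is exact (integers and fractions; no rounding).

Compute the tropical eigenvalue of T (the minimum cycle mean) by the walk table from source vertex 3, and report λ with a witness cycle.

q=0: [∞, ∞, ∞, 0, ∞]
q=1: [12, -3, 8, 1, -1]
q=2: [5, -2, -7, -8, -1]
q=3: [-2, -11, -7, -7, -16]
q=4: [-9, -13, -22, -16, -16]
q=5: [-17, -19, -22, -18, -31]
Optimal cycle mean attained by: cycle 2->4->2, total (-9) + (-6), length 2.
Answer: λ = -15/2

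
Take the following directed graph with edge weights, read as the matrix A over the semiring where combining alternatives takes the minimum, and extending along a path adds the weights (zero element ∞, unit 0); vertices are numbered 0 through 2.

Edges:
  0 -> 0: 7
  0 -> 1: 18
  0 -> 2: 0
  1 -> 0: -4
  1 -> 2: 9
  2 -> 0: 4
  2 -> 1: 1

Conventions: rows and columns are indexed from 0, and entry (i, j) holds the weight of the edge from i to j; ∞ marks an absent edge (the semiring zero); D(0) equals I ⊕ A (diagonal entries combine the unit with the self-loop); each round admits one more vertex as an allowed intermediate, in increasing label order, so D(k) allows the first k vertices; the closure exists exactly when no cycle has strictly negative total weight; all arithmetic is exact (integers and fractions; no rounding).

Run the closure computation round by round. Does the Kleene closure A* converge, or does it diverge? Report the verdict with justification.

D(0):
  [0, 18, 0]
  [-4, 0, 9]
  [4, 1, 0]
D(1):
  [0, 18, 0]
  [-4, 0, -4]
  [4, 1, 0]
Detection: at round 2, diagonal entry (2, 2) turns strictly negative.
Key observation: the cycle 2->1->0->2 has total weight 1 + (-4) + 0, which is strictly negative.
Answer: DIVERGES — negative cycle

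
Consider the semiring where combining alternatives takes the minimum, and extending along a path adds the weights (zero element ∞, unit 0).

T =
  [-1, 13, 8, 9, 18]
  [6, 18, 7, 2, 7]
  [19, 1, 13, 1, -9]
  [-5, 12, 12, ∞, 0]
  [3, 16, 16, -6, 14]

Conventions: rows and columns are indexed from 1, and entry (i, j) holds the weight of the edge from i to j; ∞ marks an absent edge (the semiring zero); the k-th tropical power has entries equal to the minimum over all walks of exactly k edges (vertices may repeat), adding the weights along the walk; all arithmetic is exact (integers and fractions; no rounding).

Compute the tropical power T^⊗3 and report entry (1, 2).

T^⊗2:
  [-2, 9, 7, 8, -1]
  [-3, 8, 14, 1, -2]
  [-6, 7, 7, -15, 1]
  [-6, 8, 3, -6, 3]
  [-11, 6, 6, 8, -6]
T^⊗3:
  [-3, 8, 6, -7, -2]
  [-4, 10, 5, -8, 1]
  [-20, -3, -3, -5, -15]
  [-11, 4, 2, -3, -6]
  [-12, 2, -3, -12, -3]
Key observation: the optimum is the walk 1->1->3->2, with weight (-1) + 8 + 1 = 8.
Optimal value attained by: walk 1->1->3->2.
Answer: (T^⊗3)[1][2] = 8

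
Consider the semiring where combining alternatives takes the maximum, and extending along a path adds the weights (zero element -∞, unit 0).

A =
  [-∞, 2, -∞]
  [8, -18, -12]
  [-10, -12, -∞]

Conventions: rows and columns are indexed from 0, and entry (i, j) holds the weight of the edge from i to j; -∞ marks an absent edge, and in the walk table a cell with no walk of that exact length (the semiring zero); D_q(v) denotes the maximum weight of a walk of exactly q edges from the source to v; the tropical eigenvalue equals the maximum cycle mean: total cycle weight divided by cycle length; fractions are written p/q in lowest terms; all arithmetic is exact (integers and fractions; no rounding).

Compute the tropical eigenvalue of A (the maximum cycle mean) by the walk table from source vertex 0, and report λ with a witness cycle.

q=0: [0, -∞, -∞]
q=1: [-∞, 2, -∞]
q=2: [10, -16, -10]
q=3: [-8, 12, -28]
Optimal cycle mean attained by: cycle 0->1->0, total 2 + 8, length 2.
Answer: λ = 5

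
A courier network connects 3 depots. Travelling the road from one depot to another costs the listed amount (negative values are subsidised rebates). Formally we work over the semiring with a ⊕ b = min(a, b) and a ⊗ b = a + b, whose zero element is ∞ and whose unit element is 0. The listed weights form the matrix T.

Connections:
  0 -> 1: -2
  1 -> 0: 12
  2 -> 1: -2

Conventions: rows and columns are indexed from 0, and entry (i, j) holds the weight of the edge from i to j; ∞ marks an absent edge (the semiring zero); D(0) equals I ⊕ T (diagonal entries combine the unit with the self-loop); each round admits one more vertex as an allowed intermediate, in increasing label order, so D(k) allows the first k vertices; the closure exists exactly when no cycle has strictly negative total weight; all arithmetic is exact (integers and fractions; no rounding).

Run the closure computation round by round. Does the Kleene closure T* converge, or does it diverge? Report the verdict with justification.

D(0):
  [0, -2, ∞]
  [12, 0, ∞]
  [∞, -2, 0]
D(1):
  [0, -2, ∞]
  [12, 0, ∞]
  [∞, -2, 0]
D(2):
  [0, -2, ∞]
  [12, 0, ∞]
  [10, -2, 0]
D(3):
  [0, -2, ∞]
  [12, 0, ∞]
  [10, -2, 0]
Key observation: every diagonal entry stays at the unit through all rounds, so no improving cycle exists.
Answer: CONVERGES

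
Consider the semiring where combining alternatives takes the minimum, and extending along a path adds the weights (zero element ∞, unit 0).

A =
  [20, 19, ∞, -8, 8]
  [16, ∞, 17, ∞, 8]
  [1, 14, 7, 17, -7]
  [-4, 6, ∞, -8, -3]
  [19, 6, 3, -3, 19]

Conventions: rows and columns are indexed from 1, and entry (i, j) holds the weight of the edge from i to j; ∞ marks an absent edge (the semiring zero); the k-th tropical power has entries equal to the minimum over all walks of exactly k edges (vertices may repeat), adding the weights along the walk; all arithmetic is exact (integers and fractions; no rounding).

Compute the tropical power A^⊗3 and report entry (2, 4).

A^⊗2:
  [-12, -2, 11, -16, -11]
  [18, 14, 11, 5, 10]
  [8, -1, -4, -10, 0]
  [-12, -2, 0, -16, -11]
  [-7, 3, 10, -11, -6]
A^⊗3:
  [-20, -10, -8, -24, -19]
  [1, 11, 13, -3, 2]
  [-14, -4, 3, -18, -13]
  [-20, -10, -8, -24, -19]
  [-15, -5, -3, -19, -14]
Key observation: the optimum is the walk 2->5->4->4, with weight 8 + (-3) + (-8) = -3.
Optimal value attained by: walk 2->5->4->4.
Answer: (A^⊗3)[2][4] = -3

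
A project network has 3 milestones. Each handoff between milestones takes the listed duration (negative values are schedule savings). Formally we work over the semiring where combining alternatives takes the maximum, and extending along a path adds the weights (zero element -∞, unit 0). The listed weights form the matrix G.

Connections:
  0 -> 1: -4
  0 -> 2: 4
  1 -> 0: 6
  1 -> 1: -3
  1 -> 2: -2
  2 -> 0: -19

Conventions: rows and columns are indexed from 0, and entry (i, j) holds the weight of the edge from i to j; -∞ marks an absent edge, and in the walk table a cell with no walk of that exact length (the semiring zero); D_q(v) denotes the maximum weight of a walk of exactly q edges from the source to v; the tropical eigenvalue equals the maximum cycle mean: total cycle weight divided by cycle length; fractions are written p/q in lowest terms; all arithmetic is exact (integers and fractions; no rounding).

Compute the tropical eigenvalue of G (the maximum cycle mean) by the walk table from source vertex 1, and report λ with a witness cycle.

q=0: [-∞, 0, -∞]
q=1: [6, -3, -2]
q=2: [3, 2, 10]
q=3: [8, -1, 7]
Optimal cycle mean attained by: cycle 0->1->0, total (-4) + 6, length 2.
Answer: λ = 1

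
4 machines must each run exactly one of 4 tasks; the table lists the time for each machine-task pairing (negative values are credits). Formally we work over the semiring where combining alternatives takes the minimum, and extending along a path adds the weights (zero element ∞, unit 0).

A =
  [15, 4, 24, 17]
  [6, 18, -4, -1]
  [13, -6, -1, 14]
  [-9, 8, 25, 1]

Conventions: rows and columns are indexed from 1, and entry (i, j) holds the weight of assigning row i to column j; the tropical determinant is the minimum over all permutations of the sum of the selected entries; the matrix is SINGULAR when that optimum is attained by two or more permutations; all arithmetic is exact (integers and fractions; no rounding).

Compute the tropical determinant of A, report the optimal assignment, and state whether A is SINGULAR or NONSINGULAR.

σ = (1, 2, 3, 4): 15 + 18 + (-1) + 1 = 33
σ = (1, 2, 4, 3): 15 + 18 + 14 + 25 = 72
σ = (1, 3, 2, 4): 15 + (-4) + (-6) + 1 = 6
σ = (1, 3, 4, 2): 15 + (-4) + 14 + 8 = 33
σ = (1, 4, 2, 3): 15 + (-1) + (-6) + 25 = 33
σ = (1, 4, 3, 2): 15 + (-1) + (-1) + 8 = 21
σ = (2, 1, 3, 4): 4 + 6 + (-1) + 1 = 10
σ = (2, 1, 4, 3): 4 + 6 + 14 + 25 = 49
σ = (2, 3, 1, 4): 4 + (-4) + 13 + 1 = 14
σ = (2, 3, 4, 1): 4 + (-4) + 14 + (-9) = 5
σ = (2, 4, 1, 3): 4 + (-1) + 13 + 25 = 41
σ = (2, 4, 3, 1): 4 + (-1) + (-1) + (-9) = -7
σ = (3, 1, 2, 4): 24 + 6 + (-6) + 1 = 25
σ = (3, 1, 4, 2): 24 + 6 + 14 + 8 = 52
σ = (3, 2, 1, 4): 24 + 18 + 13 + 1 = 56
σ = (3, 2, 4, 1): 24 + 18 + 14 + (-9) = 47
σ = (3, 4, 1, 2): 24 + (-1) + 13 + 8 = 44
σ = (3, 4, 2, 1): 24 + (-1) + (-6) + (-9) = 8
σ = (4, 1, 2, 3): 17 + 6 + (-6) + 25 = 42
σ = (4, 1, 3, 2): 17 + 6 + (-1) + 8 = 30
σ = (4, 2, 1, 3): 17 + 18 + 13 + 25 = 73
σ = (4, 2, 3, 1): 17 + 18 + (-1) + (-9) = 25
σ = (4, 3, 1, 2): 17 + (-4) + 13 + 8 = 34
σ = (4, 3, 2, 1): 17 + (-4) + (-6) + (-9) = -2
Optimal value attained by: σ = (2, 4, 3, 1).
Answer: det⊕(A) = -7; verdict: NONSINGULAR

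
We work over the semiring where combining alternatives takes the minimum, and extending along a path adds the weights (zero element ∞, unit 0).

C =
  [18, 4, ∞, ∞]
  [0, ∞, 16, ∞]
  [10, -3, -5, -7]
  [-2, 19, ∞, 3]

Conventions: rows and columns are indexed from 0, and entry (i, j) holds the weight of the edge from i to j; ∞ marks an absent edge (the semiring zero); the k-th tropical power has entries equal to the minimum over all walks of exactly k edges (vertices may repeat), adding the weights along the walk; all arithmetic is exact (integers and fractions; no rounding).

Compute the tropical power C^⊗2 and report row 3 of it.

C^⊗2:
  [4, 22, 20, ∞]
  [18, 4, 11, 9]
  [-9, -8, -10, -12]
  [1, 2, 35, 6]
Answer: row 3 of C^⊗2 = [1, 2, 35, 6]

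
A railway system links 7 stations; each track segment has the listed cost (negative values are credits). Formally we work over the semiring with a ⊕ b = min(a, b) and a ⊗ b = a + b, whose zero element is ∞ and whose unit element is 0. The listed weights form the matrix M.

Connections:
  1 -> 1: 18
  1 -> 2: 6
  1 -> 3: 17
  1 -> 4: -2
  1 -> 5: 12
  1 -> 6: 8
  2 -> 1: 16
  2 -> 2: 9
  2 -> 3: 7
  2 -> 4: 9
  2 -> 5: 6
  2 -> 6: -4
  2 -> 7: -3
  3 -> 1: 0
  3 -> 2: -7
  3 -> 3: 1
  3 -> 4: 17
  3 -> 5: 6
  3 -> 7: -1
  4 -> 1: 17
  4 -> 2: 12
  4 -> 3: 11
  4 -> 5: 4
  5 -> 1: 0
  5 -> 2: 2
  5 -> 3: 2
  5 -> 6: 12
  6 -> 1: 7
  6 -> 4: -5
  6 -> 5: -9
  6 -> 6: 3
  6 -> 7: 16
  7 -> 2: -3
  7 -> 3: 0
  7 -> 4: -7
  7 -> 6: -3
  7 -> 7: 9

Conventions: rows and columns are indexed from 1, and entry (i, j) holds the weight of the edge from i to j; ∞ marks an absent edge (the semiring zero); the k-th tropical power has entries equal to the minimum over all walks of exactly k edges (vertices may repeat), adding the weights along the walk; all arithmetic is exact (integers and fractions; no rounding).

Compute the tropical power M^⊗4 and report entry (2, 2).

M^⊗2:
  [12, 10, 9, 3, -1, 2, 3]
  [3, -6, -3, -10, -13, -6, 6]
  [1, -6, -1, -8, -1, -11, -10]
  [4, 4, 6, 15, 17, 8, 9]
  [2, -5, 3, -2, 3, -2, -1]
  [-9, -7, -7, -2, -6, 3, 19]
  [0, -7, 1, -8, -12, -7, -6]
M^⊗3:
  [-1, 0, 1, -4, -7, 0, 7]
  [-13, -11, -11, -11, -15, -10, -9]
  [-4, -13, -10, -17, -20, -13, -9]
  [6, -1, 7, 2, -1, 0, 1]
  [3, -4, -1, -8, -11, -9, -8]
  [-7, -14, -6, -11, -6, -11, -10]
  [-12, -10, -10, -13, -16, -11, -10]
M^⊗4:
  [-7, -6, -5, -5, -9, -4, -3]
  [-15, -18, -13, -16, -19, -15, -14]
  [-20, -18, -18, -18, -22, -17, -16]
  [-1, -2, 1, -6, -9, -5, -4]
  [-11, -11, -9, -15, -18, -11, -7]
  [-6, -13, -10, -17, -20, -18, -17]
  [-16, -17, -14, -17, -20, -14, -13]
Key observation: the optimum is the walk 2->6->5->3->2, with weight (-4) + (-9) + 2 + (-7) = -18.
Optimal value attained by: walk 2->6->5->3->2.
Answer: (M^⊗4)[2][2] = -18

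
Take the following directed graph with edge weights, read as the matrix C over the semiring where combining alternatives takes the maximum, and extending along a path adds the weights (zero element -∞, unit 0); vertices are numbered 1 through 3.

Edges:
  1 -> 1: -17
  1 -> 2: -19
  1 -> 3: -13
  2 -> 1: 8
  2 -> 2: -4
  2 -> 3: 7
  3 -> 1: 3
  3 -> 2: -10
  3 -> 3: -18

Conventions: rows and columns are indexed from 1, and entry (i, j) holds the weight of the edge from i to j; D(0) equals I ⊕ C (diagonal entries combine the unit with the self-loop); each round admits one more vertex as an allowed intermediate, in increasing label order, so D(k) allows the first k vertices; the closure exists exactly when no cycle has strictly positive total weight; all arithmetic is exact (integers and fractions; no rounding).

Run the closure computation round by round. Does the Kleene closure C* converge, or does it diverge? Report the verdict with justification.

D(0):
  [0, -19, -13]
  [8, 0, 7]
  [3, -10, 0]
D(1):
  [0, -19, -13]
  [8, 0, 7]
  [3, -10, 0]
D(2):
  [0, -19, -12]
  [8, 0, 7]
  [3, -10, 0]
D(3):
  [0, -19, -12]
  [10, 0, 7]
  [3, -10, 0]
Key observation: every diagonal entry stays at the unit through all rounds, so no improving cycle exists.
Answer: CONVERGES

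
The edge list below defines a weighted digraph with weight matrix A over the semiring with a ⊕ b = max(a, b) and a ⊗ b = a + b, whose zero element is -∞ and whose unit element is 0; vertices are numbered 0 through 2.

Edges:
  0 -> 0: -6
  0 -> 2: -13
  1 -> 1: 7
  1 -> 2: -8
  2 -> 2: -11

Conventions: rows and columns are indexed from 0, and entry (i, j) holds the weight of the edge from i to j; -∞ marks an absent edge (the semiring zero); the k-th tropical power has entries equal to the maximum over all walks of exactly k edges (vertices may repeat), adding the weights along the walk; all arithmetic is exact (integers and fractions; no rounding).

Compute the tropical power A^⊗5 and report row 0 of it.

A^⊗2:
  [-12, -∞, -19]
  [-∞, 14, -1]
  [-∞, -∞, -22]
A^⊗3:
  [-18, -∞, -25]
  [-∞, 21, 6]
  [-∞, -∞, -33]
A^⊗4:
  [-24, -∞, -31]
  [-∞, 28, 13]
  [-∞, -∞, -44]
A^⊗5:
  [-30, -∞, -37]
  [-∞, 35, 20]
  [-∞, -∞, -55]
Answer: row 0 of A^⊗5 = [-30, -∞, -37]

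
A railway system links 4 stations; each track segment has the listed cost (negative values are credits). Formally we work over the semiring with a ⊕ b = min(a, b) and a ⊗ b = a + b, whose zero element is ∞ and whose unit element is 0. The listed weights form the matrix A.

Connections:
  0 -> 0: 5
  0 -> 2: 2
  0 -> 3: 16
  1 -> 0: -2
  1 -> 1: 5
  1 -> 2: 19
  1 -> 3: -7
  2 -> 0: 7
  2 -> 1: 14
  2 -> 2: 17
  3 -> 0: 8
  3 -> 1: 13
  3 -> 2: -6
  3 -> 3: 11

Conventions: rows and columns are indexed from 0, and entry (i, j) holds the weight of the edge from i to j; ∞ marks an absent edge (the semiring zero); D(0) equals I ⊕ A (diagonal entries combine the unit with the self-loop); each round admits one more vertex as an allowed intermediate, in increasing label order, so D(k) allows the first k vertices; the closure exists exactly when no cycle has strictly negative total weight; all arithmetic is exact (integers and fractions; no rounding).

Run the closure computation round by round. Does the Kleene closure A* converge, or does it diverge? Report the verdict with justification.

D(0):
  [0, ∞, 2, 16]
  [-2, 0, 19, -7]
  [7, 14, 0, ∞]
  [8, 13, -6, 0]
D(1):
  [0, ∞, 2, 16]
  [-2, 0, 0, -7]
  [7, 14, 0, 23]
  [8, 13, -6, 0]
D(2):
  [0, ∞, 2, 16]
  [-2, 0, 0, -7]
  [7, 14, 0, 7]
  [8, 13, -6, 0]
D(3):
  [0, 16, 2, 9]
  [-2, 0, 0, -7]
  [7, 14, 0, 7]
  [1, 8, -6, 0]
D(4):
  [0, 16, 2, 9]
  [-6, 0, -13, -7]
  [7, 14, 0, 7]
  [1, 8, -6, 0]
Key observation: every diagonal entry stays at the unit through all rounds, so no improving cycle exists.
Answer: CONVERGES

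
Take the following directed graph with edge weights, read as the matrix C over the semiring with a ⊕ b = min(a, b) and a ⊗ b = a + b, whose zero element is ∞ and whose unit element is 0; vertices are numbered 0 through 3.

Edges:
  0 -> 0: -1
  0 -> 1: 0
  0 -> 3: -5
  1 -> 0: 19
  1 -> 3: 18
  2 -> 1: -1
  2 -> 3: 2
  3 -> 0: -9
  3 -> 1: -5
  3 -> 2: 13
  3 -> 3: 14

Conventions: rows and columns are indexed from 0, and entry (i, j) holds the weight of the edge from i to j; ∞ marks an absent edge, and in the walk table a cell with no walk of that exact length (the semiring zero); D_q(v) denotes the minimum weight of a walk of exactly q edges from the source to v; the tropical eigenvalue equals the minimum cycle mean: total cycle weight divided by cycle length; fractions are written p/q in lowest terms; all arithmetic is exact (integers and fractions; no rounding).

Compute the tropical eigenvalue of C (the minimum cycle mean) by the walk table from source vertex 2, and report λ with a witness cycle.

q=0: [∞, ∞, 0, ∞]
q=1: [∞, -1, ∞, 2]
q=2: [-7, -3, 15, 16]
q=3: [-8, -7, 29, -12]
q=4: [-21, -17, 1, -13]
Optimal cycle mean attained by: cycle 0->3->0, total (-5) + (-9), length 2.
Answer: λ = -7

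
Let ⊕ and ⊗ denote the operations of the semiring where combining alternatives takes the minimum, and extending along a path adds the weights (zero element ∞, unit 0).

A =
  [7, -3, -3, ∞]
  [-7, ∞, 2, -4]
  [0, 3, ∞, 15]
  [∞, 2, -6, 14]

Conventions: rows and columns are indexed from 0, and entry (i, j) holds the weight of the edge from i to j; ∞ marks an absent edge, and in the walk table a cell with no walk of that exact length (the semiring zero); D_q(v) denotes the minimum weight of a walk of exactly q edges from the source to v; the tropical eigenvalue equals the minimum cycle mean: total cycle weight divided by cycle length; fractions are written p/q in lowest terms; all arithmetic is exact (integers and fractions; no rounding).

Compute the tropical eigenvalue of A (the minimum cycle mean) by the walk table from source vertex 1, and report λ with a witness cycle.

q=0: [∞, 0, ∞, ∞]
q=1: [-7, ∞, 2, -4]
q=2: [0, -10, -10, 10]
q=3: [-17, -7, -8, -14]
q=4: [-14, -20, -20, -11]
Optimal cycle mean attained by: cycle 0->1->0, total (-3) + (-7), length 2.
Answer: λ = -5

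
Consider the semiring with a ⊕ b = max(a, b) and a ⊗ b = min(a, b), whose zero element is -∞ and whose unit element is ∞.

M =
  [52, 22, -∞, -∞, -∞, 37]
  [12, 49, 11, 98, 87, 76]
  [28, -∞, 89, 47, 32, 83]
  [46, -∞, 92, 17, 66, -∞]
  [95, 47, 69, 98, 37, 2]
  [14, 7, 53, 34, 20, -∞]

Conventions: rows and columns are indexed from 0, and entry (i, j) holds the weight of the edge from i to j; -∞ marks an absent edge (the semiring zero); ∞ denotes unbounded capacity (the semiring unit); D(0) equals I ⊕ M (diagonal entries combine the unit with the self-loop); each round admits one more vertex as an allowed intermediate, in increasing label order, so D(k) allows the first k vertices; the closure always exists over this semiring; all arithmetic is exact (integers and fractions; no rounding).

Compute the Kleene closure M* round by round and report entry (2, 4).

D(0):
  [∞, 22, -∞, -∞, -∞, 37]
  [12, ∞, 11, 98, 87, 76]
  [28, -∞, ∞, 47, 32, 83]
  [46, -∞, 92, ∞, 66, -∞]
  [95, 47, 69, 98, ∞, 2]
  [14, 7, 53, 34, 20, ∞]
D(1):
  [∞, 22, -∞, -∞, -∞, 37]
  [12, ∞, 11, 98, 87, 76]
  [28, 22, ∞, 47, 32, 83]
  [46, 22, 92, ∞, 66, 37]
  [95, 47, 69, 98, ∞, 37]
  [14, 14, 53, 34, 20, ∞]
D(2):
  [∞, 22, 11, 22, 22, 37]
  [12, ∞, 11, 98, 87, 76]
  [28, 22, ∞, 47, 32, 83]
  [46, 22, 92, ∞, 66, 37]
  [95, 47, 69, 98, ∞, 47]
  [14, 14, 53, 34, 20, ∞]
D(3):
  [∞, 22, 11, 22, 22, 37]
  [12, ∞, 11, 98, 87, 76]
  [28, 22, ∞, 47, 32, 83]
  [46, 22, 92, ∞, 66, 83]
  [95, 47, 69, 98, ∞, 69]
  [28, 22, 53, 47, 32, ∞]
D(4):
  [∞, 22, 22, 22, 22, 37]
  [46, ∞, 92, 98, 87, 83]
  [46, 22, ∞, 47, 47, 83]
  [46, 22, 92, ∞, 66, 83]
  [95, 47, 92, 98, ∞, 83]
  [46, 22, 53, 47, 47, ∞]
D(5):
  [∞, 22, 22, 22, 22, 37]
  [87, ∞, 92, 98, 87, 83]
  [47, 47, ∞, 47, 47, 83]
  [66, 47, 92, ∞, 66, 83]
  [95, 47, 92, 98, ∞, 83]
  [47, 47, 53, 47, 47, ∞]
D(6):
  [∞, 37, 37, 37, 37, 37]
  [87, ∞, 92, 98, 87, 83]
  [47, 47, ∞, 47, 47, 83]
  [66, 47, 92, ∞, 66, 83]
  [95, 47, 92, 98, ∞, 83]
  [47, 47, 53, 47, 47, ∞]
Answer: M*[2][4] = 47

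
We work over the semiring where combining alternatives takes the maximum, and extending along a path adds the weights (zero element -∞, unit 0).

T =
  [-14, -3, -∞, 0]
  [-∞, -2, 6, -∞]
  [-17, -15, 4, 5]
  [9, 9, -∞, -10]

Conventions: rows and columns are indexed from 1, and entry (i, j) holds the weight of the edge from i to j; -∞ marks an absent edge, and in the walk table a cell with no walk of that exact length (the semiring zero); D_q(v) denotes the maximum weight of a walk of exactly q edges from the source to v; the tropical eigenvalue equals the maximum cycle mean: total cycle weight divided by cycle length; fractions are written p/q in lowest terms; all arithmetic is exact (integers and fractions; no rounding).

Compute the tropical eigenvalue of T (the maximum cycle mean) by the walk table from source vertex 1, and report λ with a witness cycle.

q=0: [0, -∞, -∞, -∞]
q=1: [-14, -3, -∞, 0]
q=2: [9, 9, 3, -10]
q=3: [-1, 7, 15, 9]
q=4: [18, 18, 19, 20]
Optimal cycle mean attained by: cycle 2->3->4->2, total 6 + 5 + 9, length 3.
Answer: λ = 20/3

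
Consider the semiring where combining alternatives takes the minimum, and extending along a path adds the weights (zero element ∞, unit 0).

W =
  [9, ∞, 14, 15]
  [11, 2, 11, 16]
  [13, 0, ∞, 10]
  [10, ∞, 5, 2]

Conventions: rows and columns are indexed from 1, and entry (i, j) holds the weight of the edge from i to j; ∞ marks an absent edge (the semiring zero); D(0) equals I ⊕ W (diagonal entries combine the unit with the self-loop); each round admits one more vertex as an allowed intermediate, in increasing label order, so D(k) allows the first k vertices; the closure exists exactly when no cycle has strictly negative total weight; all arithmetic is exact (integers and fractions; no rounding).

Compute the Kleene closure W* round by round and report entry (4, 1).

D(0):
  [0, ∞, 14, 15]
  [11, 0, 11, 16]
  [13, 0, 0, 10]
  [10, ∞, 5, 0]
D(1):
  [0, ∞, 14, 15]
  [11, 0, 11, 16]
  [13, 0, 0, 10]
  [10, ∞, 5, 0]
D(2):
  [0, ∞, 14, 15]
  [11, 0, 11, 16]
  [11, 0, 0, 10]
  [10, ∞, 5, 0]
D(3):
  [0, 14, 14, 15]
  [11, 0, 11, 16]
  [11, 0, 0, 10]
  [10, 5, 5, 0]
D(4):
  [0, 14, 14, 15]
  [11, 0, 11, 16]
  [11, 0, 0, 10]
  [10, 5, 5, 0]
Answer: W*[4][1] = 10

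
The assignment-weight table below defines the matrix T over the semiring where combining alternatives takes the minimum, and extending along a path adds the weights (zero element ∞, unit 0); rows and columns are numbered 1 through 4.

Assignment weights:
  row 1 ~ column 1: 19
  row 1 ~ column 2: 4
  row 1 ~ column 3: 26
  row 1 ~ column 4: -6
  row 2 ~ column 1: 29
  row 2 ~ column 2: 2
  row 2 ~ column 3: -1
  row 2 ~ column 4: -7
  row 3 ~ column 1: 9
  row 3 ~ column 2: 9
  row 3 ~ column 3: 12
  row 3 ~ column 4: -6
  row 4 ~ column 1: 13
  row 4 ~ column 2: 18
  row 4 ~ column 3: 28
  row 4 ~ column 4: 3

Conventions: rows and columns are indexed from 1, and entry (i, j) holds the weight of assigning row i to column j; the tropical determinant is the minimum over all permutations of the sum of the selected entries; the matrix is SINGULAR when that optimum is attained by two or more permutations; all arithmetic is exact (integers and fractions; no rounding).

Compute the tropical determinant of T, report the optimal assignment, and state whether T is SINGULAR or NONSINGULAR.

σ = (1, 2, 3, 4): 19 + 2 + 12 + 3 = 36
σ = (1, 2, 4, 3): 19 + 2 + (-6) + 28 = 43
σ = (1, 3, 2, 4): 19 + (-1) + 9 + 3 = 30
σ = (1, 3, 4, 2): 19 + (-1) + (-6) + 18 = 30
σ = (1, 4, 2, 3): 19 + (-7) + 9 + 28 = 49
σ = (1, 4, 3, 2): 19 + (-7) + 12 + 18 = 42
σ = (2, 1, 3, 4): 4 + 29 + 12 + 3 = 48
σ = (2, 1, 4, 3): 4 + 29 + (-6) + 28 = 55
σ = (2, 3, 1, 4): 4 + (-1) + 9 + 3 = 15
σ = (2, 3, 4, 1): 4 + (-1) + (-6) + 13 = 10
σ = (2, 4, 1, 3): 4 + (-7) + 9 + 28 = 34
σ = (2, 4, 3, 1): 4 + (-7) + 12 + 13 = 22
σ = (3, 1, 2, 4): 26 + 29 + 9 + 3 = 67
σ = (3, 1, 4, 2): 26 + 29 + (-6) + 18 = 67
σ = (3, 2, 1, 4): 26 + 2 + 9 + 3 = 40
σ = (3, 2, 4, 1): 26 + 2 + (-6) + 13 = 35
σ = (3, 4, 1, 2): 26 + (-7) + 9 + 18 = 46
σ = (3, 4, 2, 1): 26 + (-7) + 9 + 13 = 41
σ = (4, 1, 2, 3): (-6) + 29 + 9 + 28 = 60
σ = (4, 1, 3, 2): (-6) + 29 + 12 + 18 = 53
σ = (4, 2, 1, 3): (-6) + 2 + 9 + 28 = 33
σ = (4, 2, 3, 1): (-6) + 2 + 12 + 13 = 21
σ = (4, 3, 1, 2): (-6) + (-1) + 9 + 18 = 20
σ = (4, 3, 2, 1): (-6) + (-1) + 9 + 13 = 15
Optimal value attained by: σ = (2, 3, 4, 1).
Answer: det⊕(T) = 10; verdict: NONSINGULAR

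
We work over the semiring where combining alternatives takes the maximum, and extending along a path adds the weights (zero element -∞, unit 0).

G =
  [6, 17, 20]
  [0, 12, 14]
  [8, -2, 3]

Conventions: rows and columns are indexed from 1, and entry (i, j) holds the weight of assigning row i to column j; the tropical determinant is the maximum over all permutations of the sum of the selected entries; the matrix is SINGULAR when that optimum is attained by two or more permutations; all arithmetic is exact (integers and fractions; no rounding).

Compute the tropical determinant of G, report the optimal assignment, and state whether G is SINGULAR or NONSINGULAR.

σ = (1, 2, 3): 6 + 12 + 3 = 21
σ = (1, 3, 2): 6 + 14 + (-2) = 18
σ = (2, 1, 3): 17 + 0 + 3 = 20
σ = (2, 3, 1): 17 + 14 + 8 = 39
σ = (3, 1, 2): 20 + 0 + (-2) = 18
σ = (3, 2, 1): 20 + 12 + 8 = 40
Optimal value attained by: σ = (3, 2, 1).
Answer: det⊕(G) = 40; verdict: NONSINGULAR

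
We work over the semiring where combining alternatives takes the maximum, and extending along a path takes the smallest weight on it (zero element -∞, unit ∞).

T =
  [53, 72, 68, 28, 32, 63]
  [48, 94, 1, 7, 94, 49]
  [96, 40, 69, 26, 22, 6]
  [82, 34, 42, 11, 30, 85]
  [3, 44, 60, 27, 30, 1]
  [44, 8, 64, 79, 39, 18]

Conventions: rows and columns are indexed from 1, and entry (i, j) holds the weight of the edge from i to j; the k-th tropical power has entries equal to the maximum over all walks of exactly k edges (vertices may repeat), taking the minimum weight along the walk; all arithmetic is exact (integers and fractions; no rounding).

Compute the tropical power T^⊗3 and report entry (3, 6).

T^⊗2:
  [68, 72, 68, 63, 72, 53]
  [48, 94, 60, 49, 94, 49]
  [69, 72, 69, 28, 40, 63]
  [53, 72, 68, 79, 39, 63]
  [60, 44, 60, 27, 44, 44]
  [79, 44, 64, 28, 32, 79]
T^⊗3:
  [68, 72, 68, 53, 72, 63]
  [60, 94, 60, 49, 94, 49]
  [69, 72, 69, 63, 72, 63]
  [79, 72, 68, 63, 72, 79]
  [60, 60, 60, 44, 44, 60]
  [64, 72, 68, 79, 44, 63]
Key observation: the optimum is the walk 3->3->1->6, with weight 69 min 96 min 63 = 63.
Optimal value attained by: walk 3->3->1->6.
Answer: (T^⊗3)[3][6] = 63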